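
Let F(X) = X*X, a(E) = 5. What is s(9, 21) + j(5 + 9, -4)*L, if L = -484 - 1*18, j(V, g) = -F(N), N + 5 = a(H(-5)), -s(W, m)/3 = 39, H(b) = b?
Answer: -117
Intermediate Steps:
s(W, m) = -117 (s(W, m) = -3*39 = -117)
N = 0 (N = -5 + 5 = 0)
F(X) = X²
j(V, g) = 0 (j(V, g) = -1*0² = -1*0 = 0)
L = -502 (L = -484 - 18 = -502)
s(9, 21) + j(5 + 9, -4)*L = -117 + 0*(-502) = -117 + 0 = -117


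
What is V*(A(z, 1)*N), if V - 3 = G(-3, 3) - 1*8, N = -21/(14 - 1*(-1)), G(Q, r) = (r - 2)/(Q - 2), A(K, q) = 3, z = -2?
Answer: 546/25 ≈ 21.840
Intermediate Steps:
G(Q, r) = (-2 + r)/(-2 + Q)
N = -7/5 (N = -21/(14 + 1) = -21/15 = -21*1/15 = -7/5 ≈ -1.4000)
V = -26/5 (V = 3 + ((-2 + 3)/(-2 - 3) - 1*8) = 3 + (1/(-5) - 8) = 3 + (-1/5*1 - 8) = 3 + (-1/5 - 8) = 3 - 41/5 = -26/5 ≈ -5.2000)
V*(A(z, 1)*N) = -78*(-7)/(5*5) = -26/5*(-21/5) = 546/25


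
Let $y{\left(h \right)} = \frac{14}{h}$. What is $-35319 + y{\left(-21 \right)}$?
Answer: $- \frac{105959}{3} \approx -35320.0$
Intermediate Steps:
$-35319 + y{\left(-21 \right)} = -35319 + \frac{14}{-21} = -35319 + 14 \left(- \frac{1}{21}\right) = -35319 - \frac{2}{3} = - \frac{105959}{3}$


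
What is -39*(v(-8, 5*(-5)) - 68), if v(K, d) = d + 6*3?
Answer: 2925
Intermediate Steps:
v(K, d) = 18 + d (v(K, d) = d + 18 = 18 + d)
-39*(v(-8, 5*(-5)) - 68) = -39*((18 + 5*(-5)) - 68) = -39*((18 - 25) - 68) = -39*(-7 - 68) = -39*(-75) = 2925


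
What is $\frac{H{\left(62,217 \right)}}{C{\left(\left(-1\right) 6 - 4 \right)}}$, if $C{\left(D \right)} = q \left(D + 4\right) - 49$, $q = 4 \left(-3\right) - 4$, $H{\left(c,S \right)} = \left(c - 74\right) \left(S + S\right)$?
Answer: $- \frac{5208}{47} \approx -110.81$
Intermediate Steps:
$H{\left(c,S \right)} = 2 S \left(-74 + c\right)$ ($H{\left(c,S \right)} = \left(-74 + c\right) 2 S = 2 S \left(-74 + c\right)$)
$q = -16$ ($q = -12 - 4 = -16$)
$C{\left(D \right)} = -113 - 16 D$ ($C{\left(D \right)} = - 16 \left(D + 4\right) - 49 = - 16 \left(4 + D\right) - 49 = \left(-64 - 16 D\right) - 49 = -113 - 16 D$)
$\frac{H{\left(62,217 \right)}}{C{\left(\left(-1\right) 6 - 4 \right)}} = \frac{2 \cdot 217 \left(-74 + 62\right)}{-113 - 16 \left(\left(-1\right) 6 - 4\right)} = \frac{2 \cdot 217 \left(-12\right)}{-113 - 16 \left(-6 - 4\right)} = - \frac{5208}{-113 - -160} = - \frac{5208}{-113 + 160} = - \frac{5208}{47}$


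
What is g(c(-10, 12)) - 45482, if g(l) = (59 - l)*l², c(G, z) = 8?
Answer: -42218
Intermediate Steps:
g(l) = l²*(59 - l)
g(c(-10, 12)) - 45482 = 8²*(59 - 1*8) - 45482 = 64*(59 - 8) - 45482 = 64*51 - 45482 = 3264 - 45482 = -42218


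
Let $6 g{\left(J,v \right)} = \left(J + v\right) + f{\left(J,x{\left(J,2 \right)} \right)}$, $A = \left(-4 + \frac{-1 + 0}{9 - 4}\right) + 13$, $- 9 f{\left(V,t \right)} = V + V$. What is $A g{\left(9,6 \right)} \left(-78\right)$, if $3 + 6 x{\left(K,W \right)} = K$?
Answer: $- \frac{7436}{5} \approx -1487.2$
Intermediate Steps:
$x{\left(K,W \right)} = - \frac{1}{2} + \frac{K}{6}$
$f{\left(V,t \right)} = - \frac{2 V}{9}$ ($f{\left(V,t \right)} = - \frac{V + V}{9} = - \frac{2 V}{9}$)
$A = \frac{44}{5}$ ($A = \left(-4 - \frac{1}{5}\right) + 13 = - \frac{21}{5} + 13 = \frac{44}{5} \approx 8.8$)
$g{\left(J,v \right)} = \frac{v}{6} + \frac{7 J}{54}$ ($g{\left(J,v \right)} = \frac{\left(J + v\right) - \frac{2 J}{9}}{6} = \frac{v + \frac{7 J}{9}}{6} = \frac{v}{6} + \frac{7 J}{54}$)
$A g{\left(9,6 \right)} \left(-78\right) = \frac{44 \left(\frac{1}{6} \cdot 6 + \frac{7}{54} \cdot 9\right)}{5} \left(-78\right) = \frac{44 \left(1 + \frac{7}{6}\right)}{5} \left(-78\right) = \frac{44}{5} \cdot \frac{13}{6} \left(-78\right) = \frac{286}{15} \left(-78\right) = - \frac{7436}{5}$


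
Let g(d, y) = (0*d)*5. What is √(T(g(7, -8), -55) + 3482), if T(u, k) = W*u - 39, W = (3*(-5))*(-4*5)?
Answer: √3443 ≈ 58.677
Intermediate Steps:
W = 300 (W = -15*(-20) = 300)
g(d, y) = 0 (g(d, y) = 0*5 = 0)
T(u, k) = -39 + 300*u (T(u, k) = 300*u - 39 = -39 + 300*u)
√(T(g(7, -8), -55) + 3482) = √((-39 + 300*0) + 3482) = √((-39 + 0) + 3482) = √(-39 + 3482) = √3443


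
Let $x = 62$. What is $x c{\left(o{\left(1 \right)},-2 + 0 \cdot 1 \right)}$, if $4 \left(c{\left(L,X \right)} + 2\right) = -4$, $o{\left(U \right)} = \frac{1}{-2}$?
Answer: $-186$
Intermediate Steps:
$o{\left(U \right)} = - \frac{1}{2}$
$c{\left(L,X \right)} = -3$ ($c{\left(L,X \right)} = -2 + \frac{1}{4} \left(-4\right) = -2 - 1 = -3$)
$x c{\left(o{\left(1 \right)},-2 + 0 \cdot 1 \right)} = 62 \left(-3\right) = -186$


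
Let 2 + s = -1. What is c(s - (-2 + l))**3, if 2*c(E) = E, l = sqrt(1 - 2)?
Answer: 1/4 - I/4 ≈ 0.25 - 0.25*I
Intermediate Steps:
l = I (l = sqrt(-1) = I ≈ 1.0*I)
s = -3 (s = -2 - 1 = -3)
c(E) = E/2
c(s - (-2 + l))**3 = ((-3 - (-2 + I))/2)**3 = ((-3 + (2 - I))/2)**3 = ((-1 - I)/2)**3 = (-1/2 - I/2)**3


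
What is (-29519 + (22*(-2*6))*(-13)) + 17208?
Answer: -8879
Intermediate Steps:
(-29519 + (22*(-2*6))*(-13)) + 17208 = (-29519 + (22*(-12))*(-13)) + 17208 = (-29519 - 264*(-13)) + 17208 = (-29519 + 3432) + 17208 = -26087 + 17208 = -8879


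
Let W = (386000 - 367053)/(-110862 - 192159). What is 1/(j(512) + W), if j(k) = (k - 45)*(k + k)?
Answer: 303021/144907047421 ≈ 2.0911e-6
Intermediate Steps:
j(k) = 2*k*(-45 + k) (j(k) = (-45 + k)*(2*k) = 2*k*(-45 + k))
W = -18947/303021 (W = 18947/(-303021) = 18947*(-1/303021) = -18947/303021 ≈ -0.062527)
1/(j(512) + W) = 1/(2*512*(-45 + 512) - 18947/303021) = 1/(2*512*467 - 18947/303021) = 1/(478208 - 18947/303021) = 1/(144907047421/303021) = 303021/144907047421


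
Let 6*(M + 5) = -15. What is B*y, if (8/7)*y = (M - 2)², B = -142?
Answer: -179417/16 ≈ -11214.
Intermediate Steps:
M = -15/2 (M = -5 + (⅙)*(-15) = -5 - 5/2 = -15/2 ≈ -7.5000)
y = 2527/32 (y = 7*(-15/2 - 2)²/8 = 7*(-19/2)²/8 = (7/8)*(361/4) = 2527/32 ≈ 78.969)
B*y = -142*2527/32 = -179417/16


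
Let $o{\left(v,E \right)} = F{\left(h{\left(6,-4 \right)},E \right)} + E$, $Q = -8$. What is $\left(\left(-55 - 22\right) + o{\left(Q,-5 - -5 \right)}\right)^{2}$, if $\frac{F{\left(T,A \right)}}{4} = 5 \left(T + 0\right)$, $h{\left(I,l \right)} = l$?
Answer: $24649$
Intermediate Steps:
$F{\left(T,A \right)} = 20 T$ ($F{\left(T,A \right)} = 4 \cdot 5 \left(T + 0\right) = 4 \cdot 5 T = 20 T$)
$o{\left(v,E \right)} = -80 + E$ ($o{\left(v,E \right)} = 20 \left(-4\right) + E = -80 + E$)
$\left(\left(-55 - 22\right) + o{\left(Q,-5 - -5 \right)}\right)^{2} = \left(\left(-55 - 22\right) - 80\right)^{2} = \left(\left(-55 - 22\right) + \left(-80 + \left(-5 + 5\right)\right)\right)^{2} = \left(-77 + \left(-80 + 0\right)\right)^{2} = \left(-77 - 80\right)^{2} = \left(-157\right)^{2} = 24649$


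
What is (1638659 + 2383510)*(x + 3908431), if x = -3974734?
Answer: -266681871207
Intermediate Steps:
(1638659 + 2383510)*(x + 3908431) = (1638659 + 2383510)*(-3974734 + 3908431) = 4022169*(-66303) = -266681871207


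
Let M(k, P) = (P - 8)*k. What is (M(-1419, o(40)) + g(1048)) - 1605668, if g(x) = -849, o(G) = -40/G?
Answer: -1593746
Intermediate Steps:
M(k, P) = k*(-8 + P) (M(k, P) = (-8 + P)*k = k*(-8 + P))
(M(-1419, o(40)) + g(1048)) - 1605668 = (-1419*(-8 - 40/40) - 849) - 1605668 = (-1419*(-8 - 40*1/40) - 849) - 1605668 = (-1419*(-8 - 1) - 849) - 1605668 = (-1419*(-9) - 849) - 1605668 = (12771 - 849) - 1605668 = 11922 - 1605668 = -1593746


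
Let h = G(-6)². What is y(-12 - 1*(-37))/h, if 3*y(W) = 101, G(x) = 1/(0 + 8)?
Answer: 6464/3 ≈ 2154.7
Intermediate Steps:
G(x) = ⅛ (G(x) = 1/8 = ⅛)
h = 1/64 (h = (⅛)² = 1/64 ≈ 0.015625)
y(W) = 101/3 (y(W) = (⅓)*101 = 101/3)
y(-12 - 1*(-37))/h = 101/(3*(1/64)) = (101/3)*64 = 6464/3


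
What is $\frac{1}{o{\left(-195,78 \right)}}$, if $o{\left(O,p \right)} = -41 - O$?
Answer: $\frac{1}{154} \approx 0.0064935$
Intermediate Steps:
$\frac{1}{o{\left(-195,78 \right)}} = \frac{1}{-41 - -195} = \frac{1}{-41 + 195} = \frac{1}{154}$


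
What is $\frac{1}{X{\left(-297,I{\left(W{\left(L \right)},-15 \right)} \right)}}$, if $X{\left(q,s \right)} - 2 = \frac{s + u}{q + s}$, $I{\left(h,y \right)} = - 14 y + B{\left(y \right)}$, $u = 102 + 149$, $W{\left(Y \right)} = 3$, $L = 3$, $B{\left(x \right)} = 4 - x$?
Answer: $- \frac{17}{86} \approx -0.19767$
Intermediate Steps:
$u = 251$
$I{\left(h,y \right)} = 4 - 15 y$ ($I{\left(h,y \right)} = - 14 y - \left(-4 + y\right) = 4 - 15 y$)
$X{\left(q,s \right)} = 2 + \frac{251 + s}{q + s}$ ($X{\left(q,s \right)} = 2 + \frac{s + 251}{q + s} = 2 + \frac{251 + s}{q + s}$)
$\frac{1}{X{\left(-297,I{\left(W{\left(L \right)},-15 \right)} \right)}} = \frac{1}{\frac{1}{-297 + \left(4 - -225\right)} \left(251 + 2 \left(-297\right) + 3 \left(4 - -225\right)\right)} = \frac{1}{\frac{1}{-297 + \left(4 + 225\right)} \left(251 - 594 + 3 \left(4 + 225\right)\right)} = \frac{1}{\frac{1}{-297 + 229} \left(251 - 594 + 3 \cdot 229\right)} = \frac{1}{\frac{1}{-68} \left(251 - 594 + 687\right)} = \frac{1}{\left(- \frac{1}{68}\right) 344} = \frac{1}{- \frac{86}{17}} = - \frac{17}{86}$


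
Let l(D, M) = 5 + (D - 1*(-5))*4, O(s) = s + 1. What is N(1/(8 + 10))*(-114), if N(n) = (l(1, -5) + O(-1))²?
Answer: -95874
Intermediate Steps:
O(s) = 1 + s
l(D, M) = 25 + 4*D (l(D, M) = 5 + (D + 5)*4 = 5 + (5 + D)*4 = 5 + (20 + 4*D) = 25 + 4*D)
N(n) = 841 (N(n) = ((25 + 4*1) + (1 - 1))² = ((25 + 4) + 0)² = (29 + 0)² = 29² = 841)
N(1/(8 + 10))*(-114) = 841*(-114) = -95874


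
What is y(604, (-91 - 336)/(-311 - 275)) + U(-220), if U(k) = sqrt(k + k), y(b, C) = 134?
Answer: 134 + 2*I*sqrt(110) ≈ 134.0 + 20.976*I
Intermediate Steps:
U(k) = sqrt(2)*sqrt(k) (U(k) = sqrt(2*k) = sqrt(2)*sqrt(k))
y(604, (-91 - 336)/(-311 - 275)) + U(-220) = 134 + sqrt(2)*sqrt(-220) = 134 + sqrt(2)*(2*I*sqrt(55)) = 134 + 2*I*sqrt(110)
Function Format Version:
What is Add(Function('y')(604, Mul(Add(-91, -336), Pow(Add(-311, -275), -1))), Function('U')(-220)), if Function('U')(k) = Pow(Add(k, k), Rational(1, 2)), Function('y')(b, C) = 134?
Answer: Add(134, Mul(2, I, Pow(110, Rational(1, 2)))) ≈ Add(134.00, Mul(20.976, I))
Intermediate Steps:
Function('U')(k) = Mul(Pow(2, Rational(1, 2)), Pow(k, Rational(1, 2))) (Function('U')(k) = Pow(Mul(2, k), Rational(1, 2)) = Mul(Pow(2, Rational(1, 2)), Pow(k, Rational(1, 2))))
Add(Function('y')(604, Mul(Add(-91, -336), Pow(Add(-311, -275), -1))), Function('U')(-220)) = Add(134, Mul(Pow(2, Rational(1, 2)), Pow(-220, Rational(1, 2)))) = Add(134, Mul(Pow(2, Rational(1, 2)), Mul(2, I, Pow(55, Rational(1, 2))))) = Add(134, Mul(2, I, Pow(110, Rational(1, 2))))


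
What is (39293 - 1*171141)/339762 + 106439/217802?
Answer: 3723584711/37000421562 ≈ 0.10064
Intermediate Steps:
(39293 - 1*171141)/339762 + 106439/217802 = (39293 - 171141)*(1/339762) + 106439*(1/217802) = -131848*1/339762 + 106439/217802 = -65924/169881 + 106439/217802 = 3723584711/37000421562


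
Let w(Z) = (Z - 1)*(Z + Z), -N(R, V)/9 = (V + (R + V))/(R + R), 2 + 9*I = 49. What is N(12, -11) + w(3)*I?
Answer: 797/12 ≈ 66.417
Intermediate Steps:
I = 47/9 (I = -2/9 + (⅑)*49 = -2/9 + 49/9 = 47/9 ≈ 5.2222)
N(R, V) = -9*(R + 2*V)/(2*R) (N(R, V) = -9*(V + (R + V))/(R + R) = -9*(R + 2*V)/(2*R))
w(Z) = 2*Z*(-1 + Z) (w(Z) = (-1 + Z)*(2*Z) = 2*Z*(-1 + Z))
N(12, -11) + w(3)*I = (-9/2 - 9*(-11)/12) + (2*3*(-1 + 3))*(47/9) = (-9/2 - 9*(-11)*1/12) + (2*3*2)*(47/9) = (-9/2 + 33/4) + 12*(47/9) = 15/4 + 188/3 = 797/12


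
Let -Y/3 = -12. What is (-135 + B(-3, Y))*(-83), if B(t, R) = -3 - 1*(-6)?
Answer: 10956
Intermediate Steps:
Y = 36 (Y = -3*(-12) = 36)
B(t, R) = 3 (B(t, R) = -3 + 6 = 3)
(-135 + B(-3, Y))*(-83) = (-135 + 3)*(-83) = -132*(-83) = 10956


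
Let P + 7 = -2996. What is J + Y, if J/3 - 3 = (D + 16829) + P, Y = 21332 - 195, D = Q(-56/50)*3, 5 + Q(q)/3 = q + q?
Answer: 1560713/25 ≈ 62429.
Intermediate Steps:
P = -3003 (P = -7 - 2996 = -3003)
Q(q) = -15 + 6*q (Q(q) = -15 + 3*(q + q) = -15 + 3*(2*q) = -15 + 6*q)
D = -1629/25 (D = (-15 + 6*(-56/50))*3 = (-15 + 6*(-56*1/50))*3 = (-15 + 6*(-28/25))*3 = (-15 - 168/25)*3 = -543/25*3 = -1629/25 ≈ -65.160)
Y = 21137
J = 1032288/25 (J = 9 + 3*((-1629/25 + 16829) - 3003) = 9 + 3*(419096/25 - 3003) = 9 + 3*(344021/25) = 9 + 1032063/25 = 1032288/25 ≈ 41292.)
J + Y = 1032288/25 + 21137 = 1560713/25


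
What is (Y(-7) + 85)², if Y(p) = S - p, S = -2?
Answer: 8100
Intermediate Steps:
Y(p) = -2 - p
(Y(-7) + 85)² = ((-2 - 1*(-7)) + 85)² = ((-2 + 7) + 85)² = (5 + 85)² = 90² = 8100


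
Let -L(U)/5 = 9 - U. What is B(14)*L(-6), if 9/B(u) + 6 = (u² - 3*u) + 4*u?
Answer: -225/68 ≈ -3.3088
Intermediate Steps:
L(U) = -45 + 5*U (L(U) = -5*(9 - U) = -45 + 5*U)
B(u) = 9/(-6 + u + u²) (B(u) = 9/(-6 + ((u² - 3*u) + 4*u)) = 9/(-6 + (u + u²)) = 9/(-6 + u + u²))
B(14)*L(-6) = (9/(-6 + 14 + 14²))*(-45 + 5*(-6)) = (9/(-6 + 14 + 196))*(-45 - 30) = (9/204)*(-75) = (9*(1/204))*(-75) = (3/68)*(-75) = -225/68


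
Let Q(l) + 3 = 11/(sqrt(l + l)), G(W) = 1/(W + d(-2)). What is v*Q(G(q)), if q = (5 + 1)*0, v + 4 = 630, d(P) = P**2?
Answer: -1878 + 6886*sqrt(2) ≈ 7860.3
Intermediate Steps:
v = 626 (v = -4 + 630 = 626)
q = 0 (q = 6*0 = 0)
G(W) = 1/(4 + W) (G(W) = 1/(W + (-2)**2) = 1/(W + 4) = 1/(4 + W))
Q(l) = -3 + 11*sqrt(2)/(2*sqrt(l)) (Q(l) = -3 + 11/(sqrt(l + l)) = -3 + 11/(sqrt(2*l)) = -3 + 11/((sqrt(2)*sqrt(l))) = -3 + 11*(sqrt(2)/(2*sqrt(l))) = -3 + 11*sqrt(2)/(2*sqrt(l)))
v*Q(G(q)) = 626*(-3 + 11*sqrt(2)/(2*sqrt(1/(4 + 0)))) = 626*(-3 + 11*sqrt(2)/(2*sqrt(1/4))) = 626*(-3 + 11*sqrt(2)/(2*1/sqrt(4))) = 626*(-3 + (11/2)*sqrt(2)*2) = 626*(-3 + 11*sqrt(2)) = -1878 + 6886*sqrt(2)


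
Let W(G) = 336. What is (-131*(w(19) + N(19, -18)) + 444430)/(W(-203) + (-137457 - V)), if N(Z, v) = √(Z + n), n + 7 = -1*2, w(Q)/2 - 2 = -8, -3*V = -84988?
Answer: -1338006/496351 + 393*√10/496351 ≈ -2.6932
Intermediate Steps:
V = 84988/3 (V = -⅓*(-84988) = 84988/3 ≈ 28329.)
w(Q) = -12 (w(Q) = 4 + 2*(-8) = 4 - 16 = -12)
n = -9 (n = -7 - 1*2 = -7 - 2 = -9)
N(Z, v) = √(-9 + Z) (N(Z, v) = √(Z - 9) = √(-9 + Z))
(-131*(w(19) + N(19, -18)) + 444430)/(W(-203) + (-137457 - V)) = (-131*(-12 + √(-9 + 19)) + 444430)/(336 + (-137457 - 1*84988/3)) = (-131*(-12 + √10) + 444430)/(336 + (-137457 - 84988/3)) = ((1572 - 131*√10) + 444430)/(336 - 497359/3) = (446002 - 131*√10)/(-496351/3) = (446002 - 131*√10)*(-3/496351) = -1338006/496351 + 393*√10/496351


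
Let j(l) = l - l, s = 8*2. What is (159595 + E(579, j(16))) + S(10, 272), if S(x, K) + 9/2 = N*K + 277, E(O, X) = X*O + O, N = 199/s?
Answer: 327659/2 ≈ 1.6383e+5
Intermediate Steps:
s = 16
j(l) = 0
N = 199/16 ≈ 12.438
E(O, X) = O + O*X (E(O, X) = O*X + O = O + O*X)
S(x, K) = 545/2 + 199*K/16 (S(x, K) = -9/2 + (199*K/16 + 277) = -9/2 + (277 + 199*K/16) = 545/2 + 199*K/16)
(159595 + E(579, j(16))) + S(10, 272) = (159595 + 579*(1 + 0)) + (545/2 + (199/16)*272) = (159595 + 579*1) + (545/2 + 3383) = (159595 + 579) + 7311/2 = 160174 + 7311/2 = 327659/2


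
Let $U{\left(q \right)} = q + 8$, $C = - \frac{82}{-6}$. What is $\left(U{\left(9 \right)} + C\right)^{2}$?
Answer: $\frac{8464}{9} \approx 940.44$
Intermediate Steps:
$C = \frac{41}{3}$ ($C = \left(-82\right) \left(- \frac{1}{6}\right) = \frac{41}{3} \approx 13.667$)
$U{\left(q \right)} = 8 + q$
$\left(U{\left(9 \right)} + C\right)^{2} = \left(\left(8 + 9\right) + \frac{41}{3}\right)^{2} = \left(17 + \frac{41}{3}\right)^{2} = \left(\frac{92}{3}\right)^{2} = \frac{8464}{9}$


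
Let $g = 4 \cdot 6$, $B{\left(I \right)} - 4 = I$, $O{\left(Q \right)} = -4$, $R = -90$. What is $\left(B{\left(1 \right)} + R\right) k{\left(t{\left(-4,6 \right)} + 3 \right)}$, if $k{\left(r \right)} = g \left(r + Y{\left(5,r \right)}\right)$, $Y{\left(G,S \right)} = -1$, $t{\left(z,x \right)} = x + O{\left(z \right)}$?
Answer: $-8160$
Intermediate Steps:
$B{\left(I \right)} = 4 + I$
$t{\left(z,x \right)} = -4 + x$ ($t{\left(z,x \right)} = x - 4 = -4 + x$)
$g = 24$
$k{\left(r \right)} = -24 + 24 r$ ($k{\left(r \right)} = 24 \left(r - 1\right) = 24 \left(-1 + r\right) = -24 + 24 r$)
$\left(B{\left(1 \right)} + R\right) k{\left(t{\left(-4,6 \right)} + 3 \right)} = \left(\left(4 + 1\right) - 90\right) \left(-24 + 24 \left(\left(-4 + 6\right) + 3\right)\right) = \left(5 - 90\right) \left(-24 + 24 \left(2 + 3\right)\right) = - 85 \left(-24 + 24 \cdot 5\right) = - 85 \left(-24 + 120\right) = \left(-85\right) 96 = -8160$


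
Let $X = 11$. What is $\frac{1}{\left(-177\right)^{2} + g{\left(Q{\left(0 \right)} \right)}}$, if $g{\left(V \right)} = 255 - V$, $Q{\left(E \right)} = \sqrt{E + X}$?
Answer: $\frac{31584}{997549045} + \frac{\sqrt{11}}{997549045} \approx 3.1665 \cdot 10^{-5}$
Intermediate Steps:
$Q{\left(E \right)} = \sqrt{11 + E}$ ($Q{\left(E \right)} = \sqrt{E + 11} = \sqrt{11 + E}$)
$\frac{1}{\left(-177\right)^{2} + g{\left(Q{\left(0 \right)} \right)}} = \frac{1}{\left(-177\right)^{2} + \left(255 - \sqrt{11 + 0}\right)} = \frac{1}{31329 + \left(255 - \sqrt{11}\right)} = \frac{1}{31584 - \sqrt{11}}$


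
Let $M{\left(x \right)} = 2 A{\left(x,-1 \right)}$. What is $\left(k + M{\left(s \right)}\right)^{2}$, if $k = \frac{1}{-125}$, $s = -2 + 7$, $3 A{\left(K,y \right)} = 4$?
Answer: $\frac{994009}{140625} \approx 7.0685$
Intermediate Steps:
$A{\left(K,y \right)} = \frac{4}{3}$ ($A{\left(K,y \right)} = \frac{1}{3} \cdot 4 = \frac{4}{3}$)
$s = 5$
$M{\left(x \right)} = \frac{8}{3}$ ($M{\left(x \right)} = 2 \cdot \frac{4}{3} = \frac{8}{3}$)
$k = - \frac{1}{125} \approx -0.008$
$\left(k + M{\left(s \right)}\right)^{2} = \left(- \frac{1}{125} + \frac{8}{3}\right)^{2} = \left(\frac{997}{375}\right)^{2} = \frac{994009}{140625}$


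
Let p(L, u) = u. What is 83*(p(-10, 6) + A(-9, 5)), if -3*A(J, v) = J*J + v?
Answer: -5644/3 ≈ -1881.3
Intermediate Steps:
A(J, v) = -v/3 - J²/3 (A(J, v) = -(J*J + v)/3 = -(J² + v)/3 = -(v + J²)/3 = -v/3 - J²/3)
83*(p(-10, 6) + A(-9, 5)) = 83*(6 + (-⅓*5 - ⅓*(-9)²)) = 83*(6 + (-5/3 - ⅓*81)) = 83*(6 + (-5/3 - 27)) = 83*(6 - 86/3) = 83*(-68/3) = -5644/3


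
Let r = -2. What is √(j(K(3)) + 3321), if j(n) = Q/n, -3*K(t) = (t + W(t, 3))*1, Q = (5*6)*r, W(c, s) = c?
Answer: √3351 ≈ 57.888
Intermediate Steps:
Q = -60 (Q = (5*6)*(-2) = 30*(-2) = -60)
K(t) = -2*t/3 (K(t) = -(t + t)/3 = -2*t/3)
j(n) = -60/n
√(j(K(3)) + 3321) = √(-60/((-⅔*3)) + 3321) = √(-60/(-2) + 3321) = √(-60*(-½) + 3321) = √(30 + 3321) = √3351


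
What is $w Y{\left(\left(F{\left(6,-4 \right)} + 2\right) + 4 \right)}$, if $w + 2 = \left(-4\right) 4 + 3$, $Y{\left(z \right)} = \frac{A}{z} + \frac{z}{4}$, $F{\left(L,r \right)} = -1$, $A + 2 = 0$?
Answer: $- \frac{51}{4} \approx -12.75$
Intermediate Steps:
$A = -2$ ($A = -2 + 0 = -2$)
$Y{\left(z \right)} = - \frac{2}{z} + \frac{z}{4}$
$w = -15$ ($w = -2 + \left(\left(-4\right) 4 + 3\right) = -2 + \left(-16 + 3\right) = -2 - 13 = -15$)
$w Y{\left(\left(F{\left(6,-4 \right)} + 2\right) + 4 \right)} = - 15 \left(- \frac{2}{\left(-1 + 2\right) + 4} + \frac{\left(-1 + 2\right) + 4}{4}\right) = - 15 \left(- \frac{2}{1 + 4} + \frac{1 + 4}{4}\right) = - 15 \left(- \frac{2}{5} + \frac{1}{4} \cdot 5\right) = - 15 \left(\left(-2\right) \frac{1}{5} + \frac{5}{4}\right) = - 15 \left(- \frac{2}{5} + \frac{5}{4}\right) = \left(-15\right) \frac{17}{20} = - \frac{51}{4}$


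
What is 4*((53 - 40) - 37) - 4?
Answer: -100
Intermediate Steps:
4*((53 - 40) - 37) - 4 = 4*(13 - 37) - 4 = 4*(-24) - 4 = -96 - 4 = -100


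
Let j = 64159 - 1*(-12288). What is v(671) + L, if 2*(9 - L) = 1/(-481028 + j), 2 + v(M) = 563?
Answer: 461222341/809162 ≈ 570.00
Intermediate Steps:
v(M) = 561 (v(M) = -2 + 563 = 561)
j = 76447 (j = 64159 + 12288 = 76447)
L = 7282459/809162 (L = 9 - 1/(2*(-481028 + 76447)) = 9 - ½/(-404581) = 9 - ½*(-1/404581) = 9 + 1/809162 = 7282459/809162 ≈ 9.0000)
v(671) + L = 561 + 7282459/809162 = 461222341/809162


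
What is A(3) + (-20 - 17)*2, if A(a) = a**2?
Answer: -65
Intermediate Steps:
A(3) + (-20 - 17)*2 = 3**2 + (-20 - 17)*2 = 9 - 37*2 = 9 - 74 = -65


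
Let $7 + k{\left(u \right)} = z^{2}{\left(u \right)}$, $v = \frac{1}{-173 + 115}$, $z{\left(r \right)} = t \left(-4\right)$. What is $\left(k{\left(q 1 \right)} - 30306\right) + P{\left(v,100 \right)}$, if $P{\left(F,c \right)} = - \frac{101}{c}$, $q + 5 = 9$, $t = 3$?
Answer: $- \frac{3017001}{100} \approx -30170.0$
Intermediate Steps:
$q = 4$ ($q = -5 + 9 = 4$)
$z{\left(r \right)} = -12$ ($z{\left(r \right)} = 3 \left(-4\right) = -12$)
$v = - \frac{1}{58}$ ($v = \frac{1}{-58} = - \frac{1}{58} \approx -0.017241$)
$k{\left(u \right)} = 137$ ($k{\left(u \right)} = -7 + \left(-12\right)^{2} = -7 + 144 = 137$)
$\left(k{\left(q 1 \right)} - 30306\right) + P{\left(v,100 \right)} = \left(137 - 30306\right) - \frac{101}{100} = -30169 - \frac{101}{100} = - \frac{3017001}{100}$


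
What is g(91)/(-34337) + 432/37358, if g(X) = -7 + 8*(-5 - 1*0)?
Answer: 8294705/641380823 ≈ 0.012933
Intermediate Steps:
g(X) = -47 (g(X) = -7 + 8*(-5 + 0) = -7 + 8*(-5) = -7 - 40 = -47)
g(91)/(-34337) + 432/37358 = -47/(-34337) + 432/37358 = -47*(-1/34337) + 432*(1/37358) = 47/34337 + 216/18679 = 8294705/641380823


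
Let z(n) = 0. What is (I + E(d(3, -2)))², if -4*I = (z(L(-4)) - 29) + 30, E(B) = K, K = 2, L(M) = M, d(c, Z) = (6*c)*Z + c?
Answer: 49/16 ≈ 3.0625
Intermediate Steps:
d(c, Z) = c + 6*Z*c (d(c, Z) = 6*Z*c + c = c + 6*Z*c)
E(B) = 2
I = -¼ (I = -((0 - 29) + 30)/4 = -(-29 + 30)/4 = -¼*1 = -¼ ≈ -0.25000)
(I + E(d(3, -2)))² = (-¼ + 2)² = (7/4)² = 49/16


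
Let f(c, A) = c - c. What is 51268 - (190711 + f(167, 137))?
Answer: -139443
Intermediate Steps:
f(c, A) = 0
51268 - (190711 + f(167, 137)) = 51268 - (190711 + 0) = 51268 - 1*190711 = 51268 - 190711 = -139443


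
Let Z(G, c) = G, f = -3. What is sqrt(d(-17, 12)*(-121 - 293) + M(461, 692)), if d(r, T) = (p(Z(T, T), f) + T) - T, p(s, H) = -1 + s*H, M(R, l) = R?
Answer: sqrt(15779) ≈ 125.61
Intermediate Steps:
p(s, H) = -1 + H*s
d(r, T) = -1 - 3*T (d(r, T) = ((-1 - 3*T) + T) - T = (-1 - 2*T) - T = -1 - 3*T)
sqrt(d(-17, 12)*(-121 - 293) + M(461, 692)) = sqrt((-1 - 3*12)*(-121 - 293) + 461) = sqrt((-1 - 36)*(-414) + 461) = sqrt(-37*(-414) + 461) = sqrt(15318 + 461) = sqrt(15779)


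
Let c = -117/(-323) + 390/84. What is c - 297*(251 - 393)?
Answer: 190733461/4522 ≈ 42179.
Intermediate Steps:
c = 22633/4522 (c = -117*(-1/323) + 390*(1/84) = 117/323 + 65/14 = 22633/4522 ≈ 5.0051)
c - 297*(251 - 393) = 22633/4522 - 297*(251 - 393) = 22633/4522 - 297*(-142) = 22633/4522 + 42174 = 190733461/4522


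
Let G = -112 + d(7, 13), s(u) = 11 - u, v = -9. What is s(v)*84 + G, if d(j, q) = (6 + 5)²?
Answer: 1689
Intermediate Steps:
d(j, q) = 121 (d(j, q) = 11² = 121)
G = 9 (G = -112 + 121 = 9)
s(v)*84 + G = (11 - 1*(-9))*84 + 9 = (11 + 9)*84 + 9 = 20*84 + 9 = 1680 + 9 = 1689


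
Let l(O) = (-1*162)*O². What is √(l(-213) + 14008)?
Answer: I*√7335770 ≈ 2708.5*I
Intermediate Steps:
l(O) = -162*O²
√(l(-213) + 14008) = √(-162*(-213)² + 14008) = √(-162*45369 + 14008) = √(-7349778 + 14008) = √(-7335770) = I*√7335770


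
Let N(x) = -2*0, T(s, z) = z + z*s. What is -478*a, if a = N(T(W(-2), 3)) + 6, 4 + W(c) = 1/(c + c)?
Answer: -2868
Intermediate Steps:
W(c) = -4 + 1/(2*c) (W(c) = -4 + 1/(c + c) = -4 + 1/(2*c))
T(s, z) = z + s*z
N(x) = 0
a = 6 (a = 0 + 6 = 6)
-478*a = -478*6 = -2868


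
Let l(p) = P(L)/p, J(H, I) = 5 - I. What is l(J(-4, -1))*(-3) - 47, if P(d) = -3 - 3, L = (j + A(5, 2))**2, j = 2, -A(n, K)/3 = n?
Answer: -44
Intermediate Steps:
A(n, K) = -3*n
L = 169 (L = (2 - 3*5)**2 = (2 - 15)**2 = (-13)**2 = 169)
P(d) = -6
l(p) = -6/p
l(J(-4, -1))*(-3) - 47 = -6/(5 - 1*(-1))*(-3) - 47 = -6/(5 + 1)*(-3) - 47 = -6/6*(-3) - 47 = -6*1/6*(-3) - 47 = -1*(-3) - 47 = 3 - 47 = -44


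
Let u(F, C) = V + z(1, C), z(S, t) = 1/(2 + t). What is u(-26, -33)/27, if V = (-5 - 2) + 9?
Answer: 61/837 ≈ 0.072879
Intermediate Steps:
V = 2 (V = -7 + 9 = 2)
u(F, C) = 2 + 1/(2 + C)
u(-26, -33)/27 = ((5 + 2*(-33))/(2 - 33))/27 = ((5 - 66)/(-31))/27 = (-1/31*(-61))/27 = (1/27)*(61/31) = 61/837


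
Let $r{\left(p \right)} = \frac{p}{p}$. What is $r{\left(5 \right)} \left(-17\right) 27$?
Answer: $-459$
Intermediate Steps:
$r{\left(p \right)} = 1$
$r{\left(5 \right)} \left(-17\right) 27 = 1 \left(-17\right) 27 = \left(-17\right) 27 = -459$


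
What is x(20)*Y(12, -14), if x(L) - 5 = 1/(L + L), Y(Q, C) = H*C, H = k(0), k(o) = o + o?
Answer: 0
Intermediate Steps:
k(o) = 2*o
H = 0 (H = 2*0 = 0)
Y(Q, C) = 0 (Y(Q, C) = 0*C = 0)
x(L) = 5 + 1/(2*L) (x(L) = 5 + 1/(L + L) = 5 + 1/(2*L))
x(20)*Y(12, -14) = (5 + (½)/20)*0 = (5 + (½)*(1/20))*0 = (5 + 1/40)*0 = (201/40)*0 = 0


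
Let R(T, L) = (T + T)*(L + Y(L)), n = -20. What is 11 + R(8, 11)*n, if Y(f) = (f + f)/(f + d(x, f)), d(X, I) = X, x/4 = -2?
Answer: -17567/3 ≈ -5855.7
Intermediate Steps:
x = -8 (x = 4*(-2) = -8)
Y(f) = 2*f/(-8 + f) (Y(f) = (f + f)/(f - 8) = (2*f)/(-8 + f) = 2*f/(-8 + f))
R(T, L) = 2*T*(L + 2*L/(-8 + L)) (R(T, L) = (T + T)*(L + 2*L/(-8 + L)) = (2*T)*(L + 2*L/(-8 + L)) = 2*T*(L + 2*L/(-8 + L)))
11 + R(8, 11)*n = 11 + (2*11*8*(-6 + 11)/(-8 + 11))*(-20) = 11 + (2*11*8*5/3)*(-20) = 11 + (2*11*8*(1/3)*5)*(-20) = 11 + (880/3)*(-20) = 11 - 17600/3 = -17567/3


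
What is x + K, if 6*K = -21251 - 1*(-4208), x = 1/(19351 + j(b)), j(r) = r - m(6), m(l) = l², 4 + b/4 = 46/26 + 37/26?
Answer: -1426232067/502106 ≈ -2840.5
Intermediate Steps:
b = -42/13 (b = -16 + 4*(46/26 + 37/26) = -16 + 4*(46*(1/26) + 37*(1/26)) = -16 + 4*(23/13 + 37/26) = -16 + 4*(83/26) = -16 + 166/13 = -42/13 ≈ -3.2308)
j(r) = -36 + r (j(r) = r - 1*6² = r - 1*36 = r - 36 = -36 + r)
x = 13/251053 (x = 1/(19351 + (-36 - 42/13)) = 1/(19351 - 510/13) = 1/(251053/13) = 13/251053 ≈ 5.1782e-5)
K = -5681/2 (K = (-21251 - 1*(-4208))/6 = (-21251 + 4208)/6 = (⅙)*(-17043) = -5681/2 ≈ -2840.5)
x + K = 13/251053 - 5681/2 = -1426232067/502106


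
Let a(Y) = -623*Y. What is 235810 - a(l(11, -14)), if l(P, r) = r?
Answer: 227088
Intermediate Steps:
235810 - a(l(11, -14)) = 235810 - (-623)*(-14) = 235810 - 1*8722 = 235810 - 8722 = 227088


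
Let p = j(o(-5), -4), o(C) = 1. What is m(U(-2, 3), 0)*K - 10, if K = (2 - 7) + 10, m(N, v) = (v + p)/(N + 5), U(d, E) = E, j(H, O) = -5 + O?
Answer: -125/8 ≈ -15.625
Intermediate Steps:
p = -9 (p = -5 - 4 = -9)
m(N, v) = (-9 + v)/(5 + N) (m(N, v) = (v - 9)/(N + 5) = (-9 + v)/(5 + N))
K = 5 (K = -5 + 10 = 5)
m(U(-2, 3), 0)*K - 10 = ((-9 + 0)/(5 + 3))*5 - 10 = (-9/8)*5 - 10 = ((1/8)*(-9))*5 - 10 = -9/8*5 - 10 = -45/8 - 10 = -125/8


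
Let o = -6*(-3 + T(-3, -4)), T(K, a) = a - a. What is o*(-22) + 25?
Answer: -371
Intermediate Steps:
T(K, a) = 0
o = 18 (o = -6*(-3 + 0) = -6*(-3) = 18)
o*(-22) + 25 = 18*(-22) + 25 = -396 + 25 = -371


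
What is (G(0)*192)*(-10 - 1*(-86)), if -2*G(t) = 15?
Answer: -109440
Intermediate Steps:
G(t) = -15/2 (G(t) = -½*15 = -15/2)
(G(0)*192)*(-10 - 1*(-86)) = (-15/2*192)*(-10 - 1*(-86)) = -1440*(-10 + 86) = -1440*76 = -109440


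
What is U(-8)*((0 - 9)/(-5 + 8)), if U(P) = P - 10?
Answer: 54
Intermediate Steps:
U(P) = -10 + P
U(-8)*((0 - 9)/(-5 + 8)) = (-10 - 8)*((0 - 9)/(-5 + 8)) = -(-162)/3 = -18*(-3) = 54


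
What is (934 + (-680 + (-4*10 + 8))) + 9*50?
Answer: 672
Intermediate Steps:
(934 + (-680 + (-4*10 + 8))) + 9*50 = (934 + (-680 + (-40 + 8))) + 450 = (934 + (-680 - 32)) + 450 = (934 - 712) + 450 = 222 + 450 = 672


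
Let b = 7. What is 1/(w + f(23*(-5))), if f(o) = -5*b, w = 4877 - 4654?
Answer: 1/188 ≈ 0.0053191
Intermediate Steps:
w = 223
f(o) = -35 (f(o) = -5*7 = -35)
1/(w + f(23*(-5))) = 1/(223 - 35) = 1/188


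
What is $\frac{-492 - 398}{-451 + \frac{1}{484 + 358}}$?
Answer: $\frac{749380}{379741} \approx 1.9734$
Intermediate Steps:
$\frac{-492 - 398}{-451 + \frac{1}{484 + 358}} = - \frac{890}{-451 + \frac{1}{842}} = - \frac{890}{- \frac{379741}{842}} = \left(-890\right) \left(- \frac{842}{379741}\right) = \frac{749380}{379741}$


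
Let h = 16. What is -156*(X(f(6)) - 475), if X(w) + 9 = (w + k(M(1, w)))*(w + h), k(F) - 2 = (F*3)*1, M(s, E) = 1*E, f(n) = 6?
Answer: -13728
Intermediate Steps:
M(s, E) = E
k(F) = 2 + 3*F (k(F) = 2 + (F*3)*1 = 2 + (3*F)*1 = 2 + 3*F)
X(w) = -9 + (2 + 4*w)*(16 + w) (X(w) = -9 + (w + (2 + 3*w))*(w + 16) = -9 + (2 + 4*w)*(16 + w))
-156*(X(f(6)) - 475) = -156*((23 + 4*6² + 66*6) - 475) = -156*((23 + 4*36 + 396) - 475) = -156*((23 + 144 + 396) - 475) = -156*(563 - 475) = -156*88 = -13728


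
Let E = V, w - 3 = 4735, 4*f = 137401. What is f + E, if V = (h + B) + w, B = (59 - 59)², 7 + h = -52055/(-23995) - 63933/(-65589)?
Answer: 16403022495253/419682148 ≈ 39084.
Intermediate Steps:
h = -404556577/104920537 (h = -7 + (-52055/(-23995) - 63933/(-65589)) = -7 + (-52055*(-1/23995) - 63933*(-1/65589)) = -7 + (10411/4799 + 21311/21863) = -7 + 329887182/104920537 = -404556577/104920537 ≈ -3.8558)
B = 0 (B = 0² = 0)
f = 137401/4 (f = (¼)*137401 = 137401/4 ≈ 34350.)
w = 4738 (w = 3 + 4735 = 4738)
V = 496708947729/104920537 (V = (-404556577/104920537 + 0) + 4738 = -404556577/104920537 + 4738 = 496708947729/104920537 ≈ 4734.1)
E = 496708947729/104920537 ≈ 4734.1
f + E = 137401/4 + 496708947729/104920537 = 16403022495253/419682148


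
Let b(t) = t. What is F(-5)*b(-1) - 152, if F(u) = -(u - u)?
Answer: -152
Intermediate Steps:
F(u) = 0 (F(u) = -1*0 = 0)
F(-5)*b(-1) - 152 = 0*(-1) - 152 = 0 - 152 = -152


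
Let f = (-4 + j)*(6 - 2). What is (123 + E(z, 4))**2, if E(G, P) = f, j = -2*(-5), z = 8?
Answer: 21609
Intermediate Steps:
j = 10
f = 24 (f = (-4 + 10)*(6 - 2) = 6*4 = 24)
E(G, P) = 24
(123 + E(z, 4))**2 = (123 + 24)**2 = 147**2 = 21609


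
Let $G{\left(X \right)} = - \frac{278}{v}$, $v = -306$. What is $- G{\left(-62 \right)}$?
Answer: $- \frac{139}{153} \approx -0.9085$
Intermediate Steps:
$G{\left(X \right)} = \frac{139}{153}$ ($G{\left(X \right)} = - \frac{278}{-306} = \left(-278\right) \left(- \frac{1}{306}\right) = \frac{139}{153}$)
$- G{\left(-62 \right)} = \left(-1\right) \frac{139}{153} = - \frac{139}{153}$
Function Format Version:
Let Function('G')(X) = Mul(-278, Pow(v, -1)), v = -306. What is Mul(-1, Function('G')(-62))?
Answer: Rational(-139, 153) ≈ -0.90850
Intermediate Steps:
Function('G')(X) = Rational(139, 153) (Function('G')(X) = Mul(-278, Pow(-306, -1)) = Mul(-278, Rational(-1, 306)) = Rational(139, 153))
Mul(-1, Function('G')(-62)) = Mul(-1, Rational(139, 153)) = Rational(-139, 153)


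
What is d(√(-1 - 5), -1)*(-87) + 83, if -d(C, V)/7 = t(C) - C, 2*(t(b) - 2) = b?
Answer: 1301 - 609*I*√6/2 ≈ 1301.0 - 745.87*I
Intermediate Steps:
t(b) = 2 + b/2
d(C, V) = -14 + 7*C/2 (d(C, V) = -7*((2 + C/2) - C) = -7*(2 - C/2) = -14 + 7*C/2)
d(√(-1 - 5), -1)*(-87) + 83 = (-14 + 7*√(-1 - 5)/2)*(-87) + 83 = (-14 + 7*√(-6)/2)*(-87) + 83 = (-14 + 7*(I*√6)/2)*(-87) + 83 = (-14 + 7*I*√6/2)*(-87) + 83 = (1218 - 609*I*√6/2) + 83 = 1301 - 609*I*√6/2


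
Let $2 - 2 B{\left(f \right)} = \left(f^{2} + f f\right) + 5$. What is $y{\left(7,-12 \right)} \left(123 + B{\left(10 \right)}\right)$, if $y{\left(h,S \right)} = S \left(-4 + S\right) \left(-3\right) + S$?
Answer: $-12642$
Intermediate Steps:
$y{\left(h,S \right)} = S + S \left(12 - 3 S\right)$ ($y{\left(h,S \right)} = S \left(12 - 3 S\right) + S = S + S \left(12 - 3 S\right)$)
$B{\left(f \right)} = - \frac{3}{2} - f^{2}$ ($B{\left(f \right)} = 1 - \frac{\left(f^{2} + f f\right) + 5}{2} = 1 - \frac{\left(f^{2} + f^{2}\right) + 5}{2} = 1 - \frac{2 f^{2} + 5}{2} = 1 - \frac{5 + 2 f^{2}}{2} = 1 - \left(\frac{5}{2} + f^{2}\right) = - \frac{3}{2} - f^{2}$)
$y{\left(7,-12 \right)} \left(123 + B{\left(10 \right)}\right) = - 12 \left(13 - -36\right) \left(123 - \frac{203}{2}\right) = - 12 \left(13 + 36\right) \left(123 - \frac{203}{2}\right) = \left(-12\right) 49 \left(123 - \frac{203}{2}\right) = - 588 \left(123 - \frac{203}{2}\right) = \left(-588\right) \frac{43}{2} = -12642$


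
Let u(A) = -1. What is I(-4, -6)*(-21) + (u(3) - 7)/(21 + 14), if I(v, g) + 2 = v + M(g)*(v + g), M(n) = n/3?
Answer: -10298/35 ≈ -294.23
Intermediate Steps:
M(n) = n/3 (M(n) = n*(⅓) = n/3)
I(v, g) = -2 + v + g*(g + v)/3 (I(v, g) = -2 + (v + (g/3)*(v + g)) = -2 + (v + (g/3)*(g + v)) = -2 + (v + g*(g + v)/3) = -2 + v + g*(g + v)/3)
I(-4, -6)*(-21) + (u(3) - 7)/(21 + 14) = (-2 - 4 + (⅓)*(-6)² + (⅓)*(-6)*(-4))*(-21) + (-1 - 7)/(21 + 14) = (-2 - 4 + (⅓)*36 + 8)*(-21) - 8/35 = (-2 - 4 + 12 + 8)*(-21) - 8*1/35 = 14*(-21) - 8/35 = -294 - 8/35 = -10298/35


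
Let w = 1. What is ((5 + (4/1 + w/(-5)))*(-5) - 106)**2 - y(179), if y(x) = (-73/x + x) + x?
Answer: 3963491/179 ≈ 22142.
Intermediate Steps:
y(x) = -73/x + 2*x (y(x) = (x - 73/x) + x = -73/x + 2*x)
((5 + (4/1 + w/(-5)))*(-5) - 106)**2 - y(179) = ((5 + (4/1 + 1/(-5)))*(-5) - 106)**2 - (-73/179 + 2*179) = ((5 + (4*1 + 1*(-1/5)))*(-5) - 106)**2 - (-73*1/179 + 358) = ((5 + (4 - 1/5))*(-5) - 106)**2 - (-73/179 + 358) = ((5 + 19/5)*(-5) - 106)**2 - 1*64009/179 = ((44/5)*(-5) - 106)**2 - 64009/179 = (-44 - 106)**2 - 64009/179 = (-150)**2 - 64009/179 = 22500 - 64009/179 = 3963491/179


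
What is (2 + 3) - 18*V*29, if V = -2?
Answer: 1049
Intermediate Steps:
(2 + 3) - 18*V*29 = (2 + 3) - 18*(-2)*29 = 5 + 36*29 = 5 + 1044 = 1049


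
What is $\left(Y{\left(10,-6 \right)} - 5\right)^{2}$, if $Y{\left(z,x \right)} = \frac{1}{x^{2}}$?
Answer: $\frac{32041}{1296} \approx 24.723$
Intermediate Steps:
$Y{\left(z,x \right)} = \frac{1}{x^{2}}$
$\left(Y{\left(10,-6 \right)} - 5\right)^{2} = \left(\frac{1}{36} - 5\right)^{2} = \left(- \frac{179}{36}\right)^{2} = \frac{32041}{1296}$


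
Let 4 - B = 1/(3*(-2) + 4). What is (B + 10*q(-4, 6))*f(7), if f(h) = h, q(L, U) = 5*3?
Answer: 2163/2 ≈ 1081.5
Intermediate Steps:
q(L, U) = 15
B = 9/2 (B = 4 - 1/(3*(-2) + 4) = 4 - 1/(-6 + 4) = 4 - 1/(-2) = 4 - 1*(-½) = 4 + ½ = 9/2 ≈ 4.5000)
(B + 10*q(-4, 6))*f(7) = (9/2 + 10*15)*7 = (9/2 + 150)*7 = (309/2)*7 = 2163/2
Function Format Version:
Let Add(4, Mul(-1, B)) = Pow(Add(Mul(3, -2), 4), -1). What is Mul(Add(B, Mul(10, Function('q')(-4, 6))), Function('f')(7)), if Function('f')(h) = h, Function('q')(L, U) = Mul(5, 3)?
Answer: Rational(2163, 2) ≈ 1081.5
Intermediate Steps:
Function('q')(L, U) = 15
B = Rational(9, 2) (B = Add(4, Mul(-1, Pow(Add(Mul(3, -2), 4), -1))) = Add(4, Mul(-1, Pow(Add(-6, 4), -1))) = Add(4, Mul(-1, Pow(-2, -1))) = Add(4, Mul(-1, Rational(-1, 2))) = Add(4, Rational(1, 2)) = Rational(9, 2) ≈ 4.5000)
Mul(Add(B, Mul(10, Function('q')(-4, 6))), Function('f')(7)) = Mul(Add(Rational(9, 2), Mul(10, 15)), 7) = Mul(Add(Rational(9, 2), 150), 7) = Mul(Rational(309, 2), 7) = Rational(2163, 2)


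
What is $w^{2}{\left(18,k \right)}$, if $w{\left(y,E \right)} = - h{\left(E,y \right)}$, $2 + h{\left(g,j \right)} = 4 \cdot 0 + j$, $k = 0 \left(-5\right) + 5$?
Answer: $256$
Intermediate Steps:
$k = 5$ ($k = 0 + 5 = 5$)
$h{\left(g,j \right)} = -2 + j$ ($h{\left(g,j \right)} = -2 + \left(4 \cdot 0 + j\right) = -2 + \left(0 + j\right) = -2 + j$)
$w{\left(y,E \right)} = 2 - y$ ($w{\left(y,E \right)} = - (-2 + y) = 2 - y$)
$w^{2}{\left(18,k \right)} = \left(2 - 18\right)^{2} = \left(-16\right)^{2} = 256$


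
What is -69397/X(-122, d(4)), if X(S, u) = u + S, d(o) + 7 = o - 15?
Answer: 69397/140 ≈ 495.69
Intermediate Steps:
d(o) = -22 + o (d(o) = -7 + (o - 15) = -7 + (-15 + o) = -22 + o)
X(S, u) = S + u
-69397/X(-122, d(4)) = -69397/(-122 + (-22 + 4)) = -69397/(-122 - 18) = -69397/(-140) = -69397*(-1/140) = 69397/140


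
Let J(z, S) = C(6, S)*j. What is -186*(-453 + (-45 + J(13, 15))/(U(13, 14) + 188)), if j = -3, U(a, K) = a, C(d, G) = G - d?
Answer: 5649750/67 ≈ 84325.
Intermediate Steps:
J(z, S) = 18 - 3*S (J(z, S) = (S - 1*6)*(-3) = (S - 6)*(-3) = (-6 + S)*(-3) = 18 - 3*S)
-186*(-453 + (-45 + J(13, 15))/(U(13, 14) + 188)) = -186*(-453 + (-45 + (18 - 3*15))/(13 + 188)) = -186*(-453 + (-45 + (18 - 45))/201) = -186*(-453 + (-45 - 27)*(1/201)) = -186*(-453 - 72*1/201) = -186*(-453 - 24/67) = -186*(-30375/67) = 5649750/67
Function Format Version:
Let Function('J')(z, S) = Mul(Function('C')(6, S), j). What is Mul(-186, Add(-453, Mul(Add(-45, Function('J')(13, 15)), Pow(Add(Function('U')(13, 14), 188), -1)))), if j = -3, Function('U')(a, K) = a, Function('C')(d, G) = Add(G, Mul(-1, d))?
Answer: Rational(5649750, 67) ≈ 84325.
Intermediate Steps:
Function('J')(z, S) = Add(18, Mul(-3, S)) (Function('J')(z, S) = Mul(Add(S, Mul(-1, 6)), -3) = Mul(Add(S, -6), -3) = Mul(Add(-6, S), -3) = Add(18, Mul(-3, S)))
Mul(-186, Add(-453, Mul(Add(-45, Function('J')(13, 15)), Pow(Add(Function('U')(13, 14), 188), -1)))) = Mul(-186, Add(-453, Mul(Add(-45, Add(18, Mul(-3, 15))), Pow(Add(13, 188), -1)))) = Mul(-186, Add(-453, Mul(Add(-45, Add(18, -45)), Pow(201, -1)))) = Mul(-186, Add(-453, Mul(Add(-45, -27), Rational(1, 201)))) = Mul(-186, Add(-453, Mul(-72, Rational(1, 201)))) = Mul(-186, Add(-453, Rational(-24, 67))) = Mul(-186, Rational(-30375, 67)) = Rational(5649750, 67)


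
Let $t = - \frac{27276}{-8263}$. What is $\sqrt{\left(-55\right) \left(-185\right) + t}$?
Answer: $\frac{\sqrt{694945576163}}{8263} \approx 100.89$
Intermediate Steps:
$t = \frac{27276}{8263}$ ($t = \left(-27276\right) \left(- \frac{1}{8263}\right) = \frac{27276}{8263} \approx 3.301$)
$\sqrt{\left(-55\right) \left(-185\right) + t} = \sqrt{\left(-55\right) \left(-185\right) + \frac{27276}{8263}} = \sqrt{10175 + \frac{27276}{8263}} = \sqrt{\frac{84103301}{8263}} = \frac{\sqrt{694945576163}}{8263}$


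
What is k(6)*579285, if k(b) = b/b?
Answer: 579285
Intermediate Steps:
k(b) = 1
k(6)*579285 = 1*579285 = 579285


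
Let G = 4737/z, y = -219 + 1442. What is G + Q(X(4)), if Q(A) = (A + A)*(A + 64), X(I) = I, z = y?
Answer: 670049/1223 ≈ 547.87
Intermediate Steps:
y = 1223
z = 1223
G = 4737/1223 ≈ 3.8733
Q(A) = 2*A*(64 + A) (Q(A) = (2*A)*(64 + A) = 2*A*(64 + A))
G + Q(X(4)) = 4737/1223 + 2*4*(64 + 4) = 4737/1223 + 2*4*68 = 4737/1223 + 544 = 670049/1223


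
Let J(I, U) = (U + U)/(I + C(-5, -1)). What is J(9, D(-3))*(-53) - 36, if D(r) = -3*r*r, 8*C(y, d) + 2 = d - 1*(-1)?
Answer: 10188/35 ≈ 291.09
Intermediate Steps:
C(y, d) = -⅛ + d/8 (C(y, d) = -¼ + (d - 1*(-1))/8 = -¼ + (d + 1)/8 = -¼ + (1 + d)/8 = -¼ + (⅛ + d/8) = -⅛ + d/8)
D(r) = -3*r²
J(I, U) = 2*U/(-¼ + I) (J(I, U) = (U + U)/(I + (-⅛ + (⅛)*(-1))) = (2*U)/(I + (-⅛ - ⅛)) = (2*U)/(I - ¼) = (2*U)/(-¼ + I) = 2*U/(-¼ + I))
J(9, D(-3))*(-53) - 36 = (8*(-3*(-3)²)/(-1 + 4*9))*(-53) - 36 = (8*(-3*9)/(-1 + 36))*(-53) - 36 = (8*(-27)/35)*(-53) - 36 = (8*(-27)*(1/35))*(-53) - 36 = -216/35*(-53) - 36 = 11448/35 - 36 = 10188/35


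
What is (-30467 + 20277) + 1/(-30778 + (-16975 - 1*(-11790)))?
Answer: -366462971/35963 ≈ -10190.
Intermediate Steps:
(-30467 + 20277) + 1/(-30778 + (-16975 - 1*(-11790))) = -10190 + 1/(-30778 + (-16975 + 11790)) = -10190 + 1/(-30778 - 5185) = -10190 + 1/(-35963) = -10190 - 1/35963 = -366462971/35963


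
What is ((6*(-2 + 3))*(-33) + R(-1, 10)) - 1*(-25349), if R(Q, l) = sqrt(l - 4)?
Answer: 25151 + sqrt(6) ≈ 25153.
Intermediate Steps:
R(Q, l) = sqrt(-4 + l)
((6*(-2 + 3))*(-33) + R(-1, 10)) - 1*(-25349) = ((6*(-2 + 3))*(-33) + sqrt(-4 + 10)) - 1*(-25349) = ((6*1)*(-33) + sqrt(6)) + 25349 = (6*(-33) + sqrt(6)) + 25349 = (-198 + sqrt(6)) + 25349 = 25151 + sqrt(6)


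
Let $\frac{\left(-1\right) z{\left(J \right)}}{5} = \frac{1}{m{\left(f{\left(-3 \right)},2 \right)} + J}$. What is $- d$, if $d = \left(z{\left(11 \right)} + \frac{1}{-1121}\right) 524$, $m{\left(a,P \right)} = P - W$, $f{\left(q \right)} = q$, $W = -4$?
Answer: $\frac{2945928}{19057} \approx 154.58$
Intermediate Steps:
$m{\left(a,P \right)} = 4 + P$ ($m{\left(a,P \right)} = P - -4 = P + 4 = 4 + P$)
$z{\left(J \right)} = - \frac{5}{6 + J}$ ($z{\left(J \right)} = - \frac{5}{\left(4 + 2\right) + J} = - \frac{5}{6 + J}$)
$d = - \frac{2945928}{19057}$ ($d = \left(- \frac{5}{6 + 11} + \frac{1}{-1121}\right) 524 = \left(- \frac{5}{17} - \frac{1}{1121}\right) 524 = \left(- \frac{5622}{19057}\right) 524 = - \frac{2945928}{19057} \approx -154.58$)
$- d = \left(-1\right) \left(- \frac{2945928}{19057}\right) = \frac{2945928}{19057}$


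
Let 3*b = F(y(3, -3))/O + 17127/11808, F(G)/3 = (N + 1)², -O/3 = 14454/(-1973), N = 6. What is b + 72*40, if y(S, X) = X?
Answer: 82000132453/28445472 ≈ 2882.7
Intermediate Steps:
O = 43362/1973 (O = -43362/(-1973) = -43362*(-1)/1973 = -3*(-14454/1973) = 43362/1973 ≈ 21.978)
F(G) = 147 (F(G) = 3*(6 + 1)² = 3*7² = 3*49 = 147)
b = 77173093/28445472 (b = (147/(43362/1973) + 17127/11808)/3 = (147*(1973/43362) + 17127*(1/11808))/3 = (96677/14454 + 1903/1312)/3 = (⅓)*(77173093/9481824) = 77173093/28445472 ≈ 2.7130)
b + 72*40 = 77173093/28445472 + 72*40 = 77173093/28445472 + 2880 = 82000132453/28445472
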